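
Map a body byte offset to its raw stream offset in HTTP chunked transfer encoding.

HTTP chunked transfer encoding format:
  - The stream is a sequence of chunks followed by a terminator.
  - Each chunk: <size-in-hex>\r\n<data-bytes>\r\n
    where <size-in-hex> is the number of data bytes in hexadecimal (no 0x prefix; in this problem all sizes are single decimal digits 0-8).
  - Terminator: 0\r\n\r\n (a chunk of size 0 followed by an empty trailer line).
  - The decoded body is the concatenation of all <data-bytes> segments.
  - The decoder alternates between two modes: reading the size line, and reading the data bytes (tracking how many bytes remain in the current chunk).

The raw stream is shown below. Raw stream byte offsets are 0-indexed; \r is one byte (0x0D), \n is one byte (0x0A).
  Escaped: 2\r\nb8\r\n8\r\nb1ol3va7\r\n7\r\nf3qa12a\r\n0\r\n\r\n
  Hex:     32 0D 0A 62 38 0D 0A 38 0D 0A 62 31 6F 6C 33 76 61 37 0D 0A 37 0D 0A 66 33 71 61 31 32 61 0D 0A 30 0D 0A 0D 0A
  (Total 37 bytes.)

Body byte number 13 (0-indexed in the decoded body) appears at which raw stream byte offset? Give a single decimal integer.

Chunk 1: stream[0..1]='2' size=0x2=2, data at stream[3..5]='b8' -> body[0..2], body so far='b8'
Chunk 2: stream[7..8]='8' size=0x8=8, data at stream[10..18]='b1ol3va7' -> body[2..10], body so far='b8b1ol3va7'
Chunk 3: stream[20..21]='7' size=0x7=7, data at stream[23..30]='f3qa12a' -> body[10..17], body so far='b8b1ol3va7f3qa12a'
Chunk 4: stream[32..33]='0' size=0 (terminator). Final body='b8b1ol3va7f3qa12a' (17 bytes)
Body byte 13 at stream offset 26

Answer: 26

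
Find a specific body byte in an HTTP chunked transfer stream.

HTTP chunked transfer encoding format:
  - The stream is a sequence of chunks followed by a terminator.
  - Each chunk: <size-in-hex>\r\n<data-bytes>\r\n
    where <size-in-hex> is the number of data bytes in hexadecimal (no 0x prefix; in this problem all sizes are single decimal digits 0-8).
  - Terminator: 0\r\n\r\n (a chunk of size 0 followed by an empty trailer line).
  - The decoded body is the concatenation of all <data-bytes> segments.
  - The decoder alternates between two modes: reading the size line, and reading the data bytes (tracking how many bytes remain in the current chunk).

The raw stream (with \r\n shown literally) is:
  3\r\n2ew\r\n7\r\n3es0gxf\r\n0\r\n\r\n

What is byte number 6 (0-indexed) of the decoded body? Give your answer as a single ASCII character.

Chunk 1: stream[0..1]='3' size=0x3=3, data at stream[3..6]='2ew' -> body[0..3], body so far='2ew'
Chunk 2: stream[8..9]='7' size=0x7=7, data at stream[11..18]='3es0gxf' -> body[3..10], body so far='2ew3es0gxf'
Chunk 3: stream[20..21]='0' size=0 (terminator). Final body='2ew3es0gxf' (10 bytes)
Body byte 6 = '0'

Answer: 0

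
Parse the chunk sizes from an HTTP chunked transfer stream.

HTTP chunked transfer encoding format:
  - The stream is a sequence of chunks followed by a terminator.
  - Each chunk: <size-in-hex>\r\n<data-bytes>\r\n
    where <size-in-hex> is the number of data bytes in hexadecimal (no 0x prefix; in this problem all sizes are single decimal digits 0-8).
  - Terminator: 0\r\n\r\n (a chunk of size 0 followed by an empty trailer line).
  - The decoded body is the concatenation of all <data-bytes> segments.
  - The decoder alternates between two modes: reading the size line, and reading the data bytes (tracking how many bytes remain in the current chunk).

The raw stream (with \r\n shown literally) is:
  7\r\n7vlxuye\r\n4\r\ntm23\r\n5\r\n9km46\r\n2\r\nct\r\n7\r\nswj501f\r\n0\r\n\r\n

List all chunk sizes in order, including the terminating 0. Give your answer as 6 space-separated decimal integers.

Answer: 7 4 5 2 7 0

Derivation:
Chunk 1: stream[0..1]='7' size=0x7=7, data at stream[3..10]='7vlxuye' -> body[0..7], body so far='7vlxuye'
Chunk 2: stream[12..13]='4' size=0x4=4, data at stream[15..19]='tm23' -> body[7..11], body so far='7vlxuyetm23'
Chunk 3: stream[21..22]='5' size=0x5=5, data at stream[24..29]='9km46' -> body[11..16], body so far='7vlxuyetm239km46'
Chunk 4: stream[31..32]='2' size=0x2=2, data at stream[34..36]='ct' -> body[16..18], body so far='7vlxuyetm239km46ct'
Chunk 5: stream[38..39]='7' size=0x7=7, data at stream[41..48]='swj501f' -> body[18..25], body so far='7vlxuyetm239km46ctswj501f'
Chunk 6: stream[50..51]='0' size=0 (terminator). Final body='7vlxuyetm239km46ctswj501f' (25 bytes)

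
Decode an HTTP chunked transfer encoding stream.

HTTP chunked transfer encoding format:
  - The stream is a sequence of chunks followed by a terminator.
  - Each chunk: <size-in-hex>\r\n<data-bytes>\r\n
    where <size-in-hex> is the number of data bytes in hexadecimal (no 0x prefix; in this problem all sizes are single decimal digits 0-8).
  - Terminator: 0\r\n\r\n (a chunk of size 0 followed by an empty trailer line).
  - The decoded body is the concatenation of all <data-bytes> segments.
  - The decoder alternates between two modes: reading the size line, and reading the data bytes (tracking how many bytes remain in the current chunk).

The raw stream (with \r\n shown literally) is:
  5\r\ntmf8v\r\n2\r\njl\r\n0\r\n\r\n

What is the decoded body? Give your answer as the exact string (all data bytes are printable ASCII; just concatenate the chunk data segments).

Answer: tmf8vjl

Derivation:
Chunk 1: stream[0..1]='5' size=0x5=5, data at stream[3..8]='tmf8v' -> body[0..5], body so far='tmf8v'
Chunk 2: stream[10..11]='2' size=0x2=2, data at stream[13..15]='jl' -> body[5..7], body so far='tmf8vjl'
Chunk 3: stream[17..18]='0' size=0 (terminator). Final body='tmf8vjl' (7 bytes)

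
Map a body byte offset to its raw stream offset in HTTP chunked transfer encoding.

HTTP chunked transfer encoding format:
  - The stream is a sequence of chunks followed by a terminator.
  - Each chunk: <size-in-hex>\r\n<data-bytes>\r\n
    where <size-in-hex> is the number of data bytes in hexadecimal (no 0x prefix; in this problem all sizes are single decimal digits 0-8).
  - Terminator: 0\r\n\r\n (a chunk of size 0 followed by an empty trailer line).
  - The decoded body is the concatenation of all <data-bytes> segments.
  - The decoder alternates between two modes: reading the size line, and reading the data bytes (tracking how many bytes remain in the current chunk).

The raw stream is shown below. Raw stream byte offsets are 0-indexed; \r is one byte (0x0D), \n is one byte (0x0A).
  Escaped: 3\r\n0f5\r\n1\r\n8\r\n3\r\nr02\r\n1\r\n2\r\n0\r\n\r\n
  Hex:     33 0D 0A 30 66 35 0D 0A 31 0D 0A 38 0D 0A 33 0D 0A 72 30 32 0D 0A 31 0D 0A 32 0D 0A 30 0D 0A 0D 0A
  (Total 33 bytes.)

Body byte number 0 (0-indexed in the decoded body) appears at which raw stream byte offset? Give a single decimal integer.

Chunk 1: stream[0..1]='3' size=0x3=3, data at stream[3..6]='0f5' -> body[0..3], body so far='0f5'
Chunk 2: stream[8..9]='1' size=0x1=1, data at stream[11..12]='8' -> body[3..4], body so far='0f58'
Chunk 3: stream[14..15]='3' size=0x3=3, data at stream[17..20]='r02' -> body[4..7], body so far='0f58r02'
Chunk 4: stream[22..23]='1' size=0x1=1, data at stream[25..26]='2' -> body[7..8], body so far='0f58r022'
Chunk 5: stream[28..29]='0' size=0 (terminator). Final body='0f58r022' (8 bytes)
Body byte 0 at stream offset 3

Answer: 3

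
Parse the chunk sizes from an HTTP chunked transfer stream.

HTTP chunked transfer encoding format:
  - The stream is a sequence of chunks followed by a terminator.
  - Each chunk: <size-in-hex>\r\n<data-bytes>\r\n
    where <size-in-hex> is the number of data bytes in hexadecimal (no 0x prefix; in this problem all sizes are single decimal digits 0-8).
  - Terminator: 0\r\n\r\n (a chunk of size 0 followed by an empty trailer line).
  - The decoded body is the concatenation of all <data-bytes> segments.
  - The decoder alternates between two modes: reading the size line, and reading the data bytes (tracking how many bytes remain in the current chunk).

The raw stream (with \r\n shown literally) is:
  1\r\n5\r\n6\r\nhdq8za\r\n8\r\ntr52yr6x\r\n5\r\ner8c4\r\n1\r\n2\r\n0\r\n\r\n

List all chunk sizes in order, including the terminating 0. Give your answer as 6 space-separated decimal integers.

Chunk 1: stream[0..1]='1' size=0x1=1, data at stream[3..4]='5' -> body[0..1], body so far='5'
Chunk 2: stream[6..7]='6' size=0x6=6, data at stream[9..15]='hdq8za' -> body[1..7], body so far='5hdq8za'
Chunk 3: stream[17..18]='8' size=0x8=8, data at stream[20..28]='tr52yr6x' -> body[7..15], body so far='5hdq8zatr52yr6x'
Chunk 4: stream[30..31]='5' size=0x5=5, data at stream[33..38]='er8c4' -> body[15..20], body so far='5hdq8zatr52yr6xer8c4'
Chunk 5: stream[40..41]='1' size=0x1=1, data at stream[43..44]='2' -> body[20..21], body so far='5hdq8zatr52yr6xer8c42'
Chunk 6: stream[46..47]='0' size=0 (terminator). Final body='5hdq8zatr52yr6xer8c42' (21 bytes)

Answer: 1 6 8 5 1 0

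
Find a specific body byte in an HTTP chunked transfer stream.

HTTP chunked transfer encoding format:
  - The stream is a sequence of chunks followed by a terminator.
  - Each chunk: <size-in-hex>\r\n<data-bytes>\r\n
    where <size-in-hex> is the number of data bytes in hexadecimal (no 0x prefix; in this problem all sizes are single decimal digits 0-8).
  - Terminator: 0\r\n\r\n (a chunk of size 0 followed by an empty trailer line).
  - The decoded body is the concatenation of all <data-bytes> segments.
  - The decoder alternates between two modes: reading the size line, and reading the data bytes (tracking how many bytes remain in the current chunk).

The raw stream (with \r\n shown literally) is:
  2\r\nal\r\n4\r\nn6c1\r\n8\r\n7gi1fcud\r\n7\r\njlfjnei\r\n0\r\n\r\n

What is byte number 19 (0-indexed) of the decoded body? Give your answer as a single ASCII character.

Answer: e

Derivation:
Chunk 1: stream[0..1]='2' size=0x2=2, data at stream[3..5]='al' -> body[0..2], body so far='al'
Chunk 2: stream[7..8]='4' size=0x4=4, data at stream[10..14]='n6c1' -> body[2..6], body so far='aln6c1'
Chunk 3: stream[16..17]='8' size=0x8=8, data at stream[19..27]='7gi1fcud' -> body[6..14], body so far='aln6c17gi1fcud'
Chunk 4: stream[29..30]='7' size=0x7=7, data at stream[32..39]='jlfjnei' -> body[14..21], body so far='aln6c17gi1fcudjlfjnei'
Chunk 5: stream[41..42]='0' size=0 (terminator). Final body='aln6c17gi1fcudjlfjnei' (21 bytes)
Body byte 19 = 'e'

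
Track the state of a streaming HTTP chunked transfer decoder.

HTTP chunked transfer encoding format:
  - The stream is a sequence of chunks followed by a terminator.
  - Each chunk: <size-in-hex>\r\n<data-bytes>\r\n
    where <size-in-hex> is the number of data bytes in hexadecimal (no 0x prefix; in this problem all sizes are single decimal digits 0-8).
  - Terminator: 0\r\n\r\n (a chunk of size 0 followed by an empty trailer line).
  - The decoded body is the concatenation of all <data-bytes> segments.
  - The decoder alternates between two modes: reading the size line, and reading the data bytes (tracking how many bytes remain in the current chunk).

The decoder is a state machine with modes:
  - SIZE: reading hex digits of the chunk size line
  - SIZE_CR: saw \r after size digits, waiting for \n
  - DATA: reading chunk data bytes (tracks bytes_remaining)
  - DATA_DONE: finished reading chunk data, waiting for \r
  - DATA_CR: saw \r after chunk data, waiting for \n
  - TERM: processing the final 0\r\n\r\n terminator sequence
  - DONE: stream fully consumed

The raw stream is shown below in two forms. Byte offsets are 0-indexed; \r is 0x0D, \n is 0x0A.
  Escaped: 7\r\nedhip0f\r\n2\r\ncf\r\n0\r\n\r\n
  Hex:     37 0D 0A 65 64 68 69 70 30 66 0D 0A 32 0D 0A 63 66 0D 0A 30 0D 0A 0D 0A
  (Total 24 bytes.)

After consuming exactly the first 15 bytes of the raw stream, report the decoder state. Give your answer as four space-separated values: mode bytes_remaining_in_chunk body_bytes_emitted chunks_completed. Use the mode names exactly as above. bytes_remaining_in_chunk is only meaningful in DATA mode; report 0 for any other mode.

Byte 0 = '7': mode=SIZE remaining=0 emitted=0 chunks_done=0
Byte 1 = 0x0D: mode=SIZE_CR remaining=0 emitted=0 chunks_done=0
Byte 2 = 0x0A: mode=DATA remaining=7 emitted=0 chunks_done=0
Byte 3 = 'e': mode=DATA remaining=6 emitted=1 chunks_done=0
Byte 4 = 'd': mode=DATA remaining=5 emitted=2 chunks_done=0
Byte 5 = 'h': mode=DATA remaining=4 emitted=3 chunks_done=0
Byte 6 = 'i': mode=DATA remaining=3 emitted=4 chunks_done=0
Byte 7 = 'p': mode=DATA remaining=2 emitted=5 chunks_done=0
Byte 8 = '0': mode=DATA remaining=1 emitted=6 chunks_done=0
Byte 9 = 'f': mode=DATA_DONE remaining=0 emitted=7 chunks_done=0
Byte 10 = 0x0D: mode=DATA_CR remaining=0 emitted=7 chunks_done=0
Byte 11 = 0x0A: mode=SIZE remaining=0 emitted=7 chunks_done=1
Byte 12 = '2': mode=SIZE remaining=0 emitted=7 chunks_done=1
Byte 13 = 0x0D: mode=SIZE_CR remaining=0 emitted=7 chunks_done=1
Byte 14 = 0x0A: mode=DATA remaining=2 emitted=7 chunks_done=1

Answer: DATA 2 7 1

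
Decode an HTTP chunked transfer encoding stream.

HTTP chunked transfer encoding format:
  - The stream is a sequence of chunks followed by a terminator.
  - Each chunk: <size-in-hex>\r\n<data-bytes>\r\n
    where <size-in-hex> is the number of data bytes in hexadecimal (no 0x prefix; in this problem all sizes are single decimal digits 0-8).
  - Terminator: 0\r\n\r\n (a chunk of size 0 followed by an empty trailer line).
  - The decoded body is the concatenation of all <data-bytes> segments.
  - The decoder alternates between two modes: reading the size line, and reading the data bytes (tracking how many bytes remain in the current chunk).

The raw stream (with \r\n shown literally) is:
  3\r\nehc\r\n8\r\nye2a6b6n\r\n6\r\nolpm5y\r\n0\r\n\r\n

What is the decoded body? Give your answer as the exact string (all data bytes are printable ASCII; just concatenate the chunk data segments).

Answer: ehcye2a6b6nolpm5y

Derivation:
Chunk 1: stream[0..1]='3' size=0x3=3, data at stream[3..6]='ehc' -> body[0..3], body so far='ehc'
Chunk 2: stream[8..9]='8' size=0x8=8, data at stream[11..19]='ye2a6b6n' -> body[3..11], body so far='ehcye2a6b6n'
Chunk 3: stream[21..22]='6' size=0x6=6, data at stream[24..30]='olpm5y' -> body[11..17], body so far='ehcye2a6b6nolpm5y'
Chunk 4: stream[32..33]='0' size=0 (terminator). Final body='ehcye2a6b6nolpm5y' (17 bytes)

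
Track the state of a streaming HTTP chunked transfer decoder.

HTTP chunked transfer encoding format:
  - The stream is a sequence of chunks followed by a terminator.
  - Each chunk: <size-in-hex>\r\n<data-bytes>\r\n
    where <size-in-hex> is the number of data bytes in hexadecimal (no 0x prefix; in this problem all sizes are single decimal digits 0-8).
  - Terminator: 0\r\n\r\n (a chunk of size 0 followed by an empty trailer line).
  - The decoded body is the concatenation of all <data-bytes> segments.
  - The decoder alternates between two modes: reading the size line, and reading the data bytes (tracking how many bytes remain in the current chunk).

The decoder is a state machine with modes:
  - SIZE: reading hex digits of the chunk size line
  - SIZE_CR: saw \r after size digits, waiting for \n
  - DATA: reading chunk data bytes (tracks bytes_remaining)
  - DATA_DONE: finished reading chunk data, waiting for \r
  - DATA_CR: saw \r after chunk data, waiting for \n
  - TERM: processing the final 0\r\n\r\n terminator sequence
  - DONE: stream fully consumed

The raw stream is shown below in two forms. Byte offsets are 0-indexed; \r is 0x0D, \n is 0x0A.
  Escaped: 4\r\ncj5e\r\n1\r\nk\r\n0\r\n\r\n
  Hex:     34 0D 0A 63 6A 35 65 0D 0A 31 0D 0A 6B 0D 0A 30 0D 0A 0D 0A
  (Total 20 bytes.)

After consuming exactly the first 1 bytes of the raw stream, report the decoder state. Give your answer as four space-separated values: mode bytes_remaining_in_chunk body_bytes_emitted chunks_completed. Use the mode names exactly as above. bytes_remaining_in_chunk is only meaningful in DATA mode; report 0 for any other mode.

Answer: SIZE 0 0 0

Derivation:
Byte 0 = '4': mode=SIZE remaining=0 emitted=0 chunks_done=0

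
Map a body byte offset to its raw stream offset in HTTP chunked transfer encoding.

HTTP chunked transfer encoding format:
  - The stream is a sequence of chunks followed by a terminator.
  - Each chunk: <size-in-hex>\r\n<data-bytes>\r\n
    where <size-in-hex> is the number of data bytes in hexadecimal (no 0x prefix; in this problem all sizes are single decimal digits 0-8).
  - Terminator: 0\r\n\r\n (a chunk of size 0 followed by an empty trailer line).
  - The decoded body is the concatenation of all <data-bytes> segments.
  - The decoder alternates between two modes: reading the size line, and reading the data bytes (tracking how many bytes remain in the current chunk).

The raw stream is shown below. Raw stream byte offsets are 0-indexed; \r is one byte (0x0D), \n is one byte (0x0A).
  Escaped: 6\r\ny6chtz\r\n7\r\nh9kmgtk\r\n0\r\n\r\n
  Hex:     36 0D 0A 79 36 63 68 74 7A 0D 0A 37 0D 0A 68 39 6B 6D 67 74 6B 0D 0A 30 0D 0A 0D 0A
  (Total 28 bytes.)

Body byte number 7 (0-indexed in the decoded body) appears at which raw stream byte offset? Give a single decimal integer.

Chunk 1: stream[0..1]='6' size=0x6=6, data at stream[3..9]='y6chtz' -> body[0..6], body so far='y6chtz'
Chunk 2: stream[11..12]='7' size=0x7=7, data at stream[14..21]='h9kmgtk' -> body[6..13], body so far='y6chtzh9kmgtk'
Chunk 3: stream[23..24]='0' size=0 (terminator). Final body='y6chtzh9kmgtk' (13 bytes)
Body byte 7 at stream offset 15

Answer: 15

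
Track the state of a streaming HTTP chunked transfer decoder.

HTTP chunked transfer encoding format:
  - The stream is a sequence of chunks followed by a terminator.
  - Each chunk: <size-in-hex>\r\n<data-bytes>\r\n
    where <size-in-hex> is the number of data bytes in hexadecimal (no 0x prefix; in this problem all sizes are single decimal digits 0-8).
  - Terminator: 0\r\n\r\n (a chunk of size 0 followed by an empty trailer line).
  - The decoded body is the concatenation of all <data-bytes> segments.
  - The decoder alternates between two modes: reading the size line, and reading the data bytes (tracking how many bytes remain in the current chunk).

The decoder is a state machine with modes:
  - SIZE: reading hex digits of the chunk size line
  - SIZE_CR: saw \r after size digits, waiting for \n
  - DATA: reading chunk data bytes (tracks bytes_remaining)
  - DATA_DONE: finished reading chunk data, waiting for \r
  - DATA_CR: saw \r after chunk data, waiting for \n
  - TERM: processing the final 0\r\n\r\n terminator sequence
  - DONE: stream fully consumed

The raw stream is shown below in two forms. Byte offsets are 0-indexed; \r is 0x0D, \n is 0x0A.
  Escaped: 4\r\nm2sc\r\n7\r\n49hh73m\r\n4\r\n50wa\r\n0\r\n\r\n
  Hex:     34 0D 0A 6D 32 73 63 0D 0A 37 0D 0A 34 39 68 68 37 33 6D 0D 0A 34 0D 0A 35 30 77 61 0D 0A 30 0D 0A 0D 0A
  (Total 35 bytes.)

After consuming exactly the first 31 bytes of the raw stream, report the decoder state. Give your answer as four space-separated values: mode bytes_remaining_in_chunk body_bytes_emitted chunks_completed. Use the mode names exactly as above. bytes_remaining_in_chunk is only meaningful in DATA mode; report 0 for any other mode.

Byte 0 = '4': mode=SIZE remaining=0 emitted=0 chunks_done=0
Byte 1 = 0x0D: mode=SIZE_CR remaining=0 emitted=0 chunks_done=0
Byte 2 = 0x0A: mode=DATA remaining=4 emitted=0 chunks_done=0
Byte 3 = 'm': mode=DATA remaining=3 emitted=1 chunks_done=0
Byte 4 = '2': mode=DATA remaining=2 emitted=2 chunks_done=0
Byte 5 = 's': mode=DATA remaining=1 emitted=3 chunks_done=0
Byte 6 = 'c': mode=DATA_DONE remaining=0 emitted=4 chunks_done=0
Byte 7 = 0x0D: mode=DATA_CR remaining=0 emitted=4 chunks_done=0
Byte 8 = 0x0A: mode=SIZE remaining=0 emitted=4 chunks_done=1
Byte 9 = '7': mode=SIZE remaining=0 emitted=4 chunks_done=1
Byte 10 = 0x0D: mode=SIZE_CR remaining=0 emitted=4 chunks_done=1
Byte 11 = 0x0A: mode=DATA remaining=7 emitted=4 chunks_done=1
Byte 12 = '4': mode=DATA remaining=6 emitted=5 chunks_done=1
Byte 13 = '9': mode=DATA remaining=5 emitted=6 chunks_done=1
Byte 14 = 'h': mode=DATA remaining=4 emitted=7 chunks_done=1
Byte 15 = 'h': mode=DATA remaining=3 emitted=8 chunks_done=1
Byte 16 = '7': mode=DATA remaining=2 emitted=9 chunks_done=1
Byte 17 = '3': mode=DATA remaining=1 emitted=10 chunks_done=1
Byte 18 = 'm': mode=DATA_DONE remaining=0 emitted=11 chunks_done=1
Byte 19 = 0x0D: mode=DATA_CR remaining=0 emitted=11 chunks_done=1
Byte 20 = 0x0A: mode=SIZE remaining=0 emitted=11 chunks_done=2
Byte 21 = '4': mode=SIZE remaining=0 emitted=11 chunks_done=2
Byte 22 = 0x0D: mode=SIZE_CR remaining=0 emitted=11 chunks_done=2
Byte 23 = 0x0A: mode=DATA remaining=4 emitted=11 chunks_done=2
Byte 24 = '5': mode=DATA remaining=3 emitted=12 chunks_done=2
Byte 25 = '0': mode=DATA remaining=2 emitted=13 chunks_done=2
Byte 26 = 'w': mode=DATA remaining=1 emitted=14 chunks_done=2
Byte 27 = 'a': mode=DATA_DONE remaining=0 emitted=15 chunks_done=2
Byte 28 = 0x0D: mode=DATA_CR remaining=0 emitted=15 chunks_done=2
Byte 29 = 0x0A: mode=SIZE remaining=0 emitted=15 chunks_done=3
Byte 30 = '0': mode=SIZE remaining=0 emitted=15 chunks_done=3

Answer: SIZE 0 15 3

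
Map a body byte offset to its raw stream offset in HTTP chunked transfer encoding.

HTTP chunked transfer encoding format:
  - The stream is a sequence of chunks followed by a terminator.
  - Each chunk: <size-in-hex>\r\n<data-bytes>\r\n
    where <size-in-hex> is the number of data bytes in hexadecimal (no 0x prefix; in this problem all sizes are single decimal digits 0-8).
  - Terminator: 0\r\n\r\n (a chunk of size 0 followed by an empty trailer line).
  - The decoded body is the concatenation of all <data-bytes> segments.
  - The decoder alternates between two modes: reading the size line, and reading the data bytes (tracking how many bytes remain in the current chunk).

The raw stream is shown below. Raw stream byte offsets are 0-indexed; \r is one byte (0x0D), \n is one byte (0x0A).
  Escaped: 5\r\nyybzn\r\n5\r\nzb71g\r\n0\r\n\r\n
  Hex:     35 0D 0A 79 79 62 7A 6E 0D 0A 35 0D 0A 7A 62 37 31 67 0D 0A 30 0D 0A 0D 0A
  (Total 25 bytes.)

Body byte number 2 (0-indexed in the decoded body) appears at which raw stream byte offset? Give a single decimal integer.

Answer: 5

Derivation:
Chunk 1: stream[0..1]='5' size=0x5=5, data at stream[3..8]='yybzn' -> body[0..5], body so far='yybzn'
Chunk 2: stream[10..11]='5' size=0x5=5, data at stream[13..18]='zb71g' -> body[5..10], body so far='yybznzb71g'
Chunk 3: stream[20..21]='0' size=0 (terminator). Final body='yybznzb71g' (10 bytes)
Body byte 2 at stream offset 5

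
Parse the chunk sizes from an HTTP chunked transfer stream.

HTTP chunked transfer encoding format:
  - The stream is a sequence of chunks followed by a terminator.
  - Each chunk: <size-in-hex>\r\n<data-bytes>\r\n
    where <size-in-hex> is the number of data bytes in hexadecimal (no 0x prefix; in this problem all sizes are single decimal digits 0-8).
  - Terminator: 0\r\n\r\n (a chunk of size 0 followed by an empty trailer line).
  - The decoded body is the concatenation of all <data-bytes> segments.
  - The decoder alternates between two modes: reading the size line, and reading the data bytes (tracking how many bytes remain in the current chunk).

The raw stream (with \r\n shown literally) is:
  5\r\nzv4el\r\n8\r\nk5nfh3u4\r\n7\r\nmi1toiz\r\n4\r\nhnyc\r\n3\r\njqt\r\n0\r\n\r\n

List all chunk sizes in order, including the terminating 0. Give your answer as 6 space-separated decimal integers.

Answer: 5 8 7 4 3 0

Derivation:
Chunk 1: stream[0..1]='5' size=0x5=5, data at stream[3..8]='zv4el' -> body[0..5], body so far='zv4el'
Chunk 2: stream[10..11]='8' size=0x8=8, data at stream[13..21]='k5nfh3u4' -> body[5..13], body so far='zv4elk5nfh3u4'
Chunk 3: stream[23..24]='7' size=0x7=7, data at stream[26..33]='mi1toiz' -> body[13..20], body so far='zv4elk5nfh3u4mi1toiz'
Chunk 4: stream[35..36]='4' size=0x4=4, data at stream[38..42]='hnyc' -> body[20..24], body so far='zv4elk5nfh3u4mi1toizhnyc'
Chunk 5: stream[44..45]='3' size=0x3=3, data at stream[47..50]='jqt' -> body[24..27], body so far='zv4elk5nfh3u4mi1toizhnycjqt'
Chunk 6: stream[52..53]='0' size=0 (terminator). Final body='zv4elk5nfh3u4mi1toizhnycjqt' (27 bytes)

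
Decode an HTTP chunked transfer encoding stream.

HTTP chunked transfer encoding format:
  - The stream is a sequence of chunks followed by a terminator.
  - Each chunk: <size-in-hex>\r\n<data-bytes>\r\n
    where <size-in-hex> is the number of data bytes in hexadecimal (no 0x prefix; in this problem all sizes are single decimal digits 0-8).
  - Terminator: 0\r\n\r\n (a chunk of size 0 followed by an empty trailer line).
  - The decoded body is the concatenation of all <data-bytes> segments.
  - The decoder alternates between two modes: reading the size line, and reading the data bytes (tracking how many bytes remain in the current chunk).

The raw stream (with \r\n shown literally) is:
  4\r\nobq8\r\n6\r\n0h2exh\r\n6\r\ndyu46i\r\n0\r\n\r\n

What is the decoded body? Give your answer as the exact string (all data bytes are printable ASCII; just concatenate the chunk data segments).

Answer: obq80h2exhdyu46i

Derivation:
Chunk 1: stream[0..1]='4' size=0x4=4, data at stream[3..7]='obq8' -> body[0..4], body so far='obq8'
Chunk 2: stream[9..10]='6' size=0x6=6, data at stream[12..18]='0h2exh' -> body[4..10], body so far='obq80h2exh'
Chunk 3: stream[20..21]='6' size=0x6=6, data at stream[23..29]='dyu46i' -> body[10..16], body so far='obq80h2exhdyu46i'
Chunk 4: stream[31..32]='0' size=0 (terminator). Final body='obq80h2exhdyu46i' (16 bytes)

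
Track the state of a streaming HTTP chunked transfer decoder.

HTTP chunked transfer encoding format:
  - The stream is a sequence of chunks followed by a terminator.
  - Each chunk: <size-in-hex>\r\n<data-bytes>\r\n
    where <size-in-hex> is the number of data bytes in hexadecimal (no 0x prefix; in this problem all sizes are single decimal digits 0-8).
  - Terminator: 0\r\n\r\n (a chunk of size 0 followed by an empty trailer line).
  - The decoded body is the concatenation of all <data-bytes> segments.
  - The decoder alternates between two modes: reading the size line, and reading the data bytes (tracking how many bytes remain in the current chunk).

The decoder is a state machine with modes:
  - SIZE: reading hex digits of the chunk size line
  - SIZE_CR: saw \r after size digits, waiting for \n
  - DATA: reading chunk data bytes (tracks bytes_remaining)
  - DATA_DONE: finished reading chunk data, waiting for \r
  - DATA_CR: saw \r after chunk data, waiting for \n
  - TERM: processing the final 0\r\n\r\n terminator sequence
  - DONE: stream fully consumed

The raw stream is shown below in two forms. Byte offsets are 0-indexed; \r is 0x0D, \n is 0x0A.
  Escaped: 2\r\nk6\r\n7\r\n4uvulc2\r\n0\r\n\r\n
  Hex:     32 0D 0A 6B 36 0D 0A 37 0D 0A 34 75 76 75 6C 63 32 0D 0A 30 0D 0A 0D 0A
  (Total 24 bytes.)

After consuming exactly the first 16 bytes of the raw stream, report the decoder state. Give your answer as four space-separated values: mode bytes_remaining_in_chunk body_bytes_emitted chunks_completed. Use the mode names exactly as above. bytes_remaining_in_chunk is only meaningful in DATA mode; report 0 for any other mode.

Answer: DATA 1 8 1

Derivation:
Byte 0 = '2': mode=SIZE remaining=0 emitted=0 chunks_done=0
Byte 1 = 0x0D: mode=SIZE_CR remaining=0 emitted=0 chunks_done=0
Byte 2 = 0x0A: mode=DATA remaining=2 emitted=0 chunks_done=0
Byte 3 = 'k': mode=DATA remaining=1 emitted=1 chunks_done=0
Byte 4 = '6': mode=DATA_DONE remaining=0 emitted=2 chunks_done=0
Byte 5 = 0x0D: mode=DATA_CR remaining=0 emitted=2 chunks_done=0
Byte 6 = 0x0A: mode=SIZE remaining=0 emitted=2 chunks_done=1
Byte 7 = '7': mode=SIZE remaining=0 emitted=2 chunks_done=1
Byte 8 = 0x0D: mode=SIZE_CR remaining=0 emitted=2 chunks_done=1
Byte 9 = 0x0A: mode=DATA remaining=7 emitted=2 chunks_done=1
Byte 10 = '4': mode=DATA remaining=6 emitted=3 chunks_done=1
Byte 11 = 'u': mode=DATA remaining=5 emitted=4 chunks_done=1
Byte 12 = 'v': mode=DATA remaining=4 emitted=5 chunks_done=1
Byte 13 = 'u': mode=DATA remaining=3 emitted=6 chunks_done=1
Byte 14 = 'l': mode=DATA remaining=2 emitted=7 chunks_done=1
Byte 15 = 'c': mode=DATA remaining=1 emitted=8 chunks_done=1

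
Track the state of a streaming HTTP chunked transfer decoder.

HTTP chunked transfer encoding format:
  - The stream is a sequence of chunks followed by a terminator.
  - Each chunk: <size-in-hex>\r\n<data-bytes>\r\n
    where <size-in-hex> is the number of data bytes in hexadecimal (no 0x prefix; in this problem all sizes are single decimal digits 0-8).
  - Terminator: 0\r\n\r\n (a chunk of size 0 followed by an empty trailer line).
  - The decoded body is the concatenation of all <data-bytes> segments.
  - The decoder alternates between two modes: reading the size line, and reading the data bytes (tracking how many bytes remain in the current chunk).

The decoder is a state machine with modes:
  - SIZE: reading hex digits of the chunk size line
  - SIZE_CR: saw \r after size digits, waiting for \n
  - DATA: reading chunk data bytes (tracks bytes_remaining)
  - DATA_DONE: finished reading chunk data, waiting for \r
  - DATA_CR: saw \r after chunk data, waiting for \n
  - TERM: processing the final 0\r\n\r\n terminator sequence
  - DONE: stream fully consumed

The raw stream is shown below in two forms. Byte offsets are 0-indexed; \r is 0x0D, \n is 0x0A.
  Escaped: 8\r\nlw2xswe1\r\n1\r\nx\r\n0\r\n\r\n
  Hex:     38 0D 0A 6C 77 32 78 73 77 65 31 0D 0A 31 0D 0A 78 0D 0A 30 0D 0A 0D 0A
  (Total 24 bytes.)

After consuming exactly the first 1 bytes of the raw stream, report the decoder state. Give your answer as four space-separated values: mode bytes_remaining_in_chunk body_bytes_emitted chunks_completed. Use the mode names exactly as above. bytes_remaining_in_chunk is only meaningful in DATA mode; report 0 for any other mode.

Byte 0 = '8': mode=SIZE remaining=0 emitted=0 chunks_done=0

Answer: SIZE 0 0 0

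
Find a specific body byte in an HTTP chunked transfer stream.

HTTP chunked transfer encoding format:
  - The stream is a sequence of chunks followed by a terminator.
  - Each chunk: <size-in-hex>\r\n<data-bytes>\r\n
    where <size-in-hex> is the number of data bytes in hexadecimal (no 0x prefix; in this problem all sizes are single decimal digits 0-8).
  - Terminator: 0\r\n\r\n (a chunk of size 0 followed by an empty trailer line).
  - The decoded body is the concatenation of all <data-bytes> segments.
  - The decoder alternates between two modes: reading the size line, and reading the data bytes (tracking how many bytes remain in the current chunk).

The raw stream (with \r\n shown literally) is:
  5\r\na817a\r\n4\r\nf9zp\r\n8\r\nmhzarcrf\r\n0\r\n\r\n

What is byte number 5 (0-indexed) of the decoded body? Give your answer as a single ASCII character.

Answer: f

Derivation:
Chunk 1: stream[0..1]='5' size=0x5=5, data at stream[3..8]='a817a' -> body[0..5], body so far='a817a'
Chunk 2: stream[10..11]='4' size=0x4=4, data at stream[13..17]='f9zp' -> body[5..9], body so far='a817af9zp'
Chunk 3: stream[19..20]='8' size=0x8=8, data at stream[22..30]='mhzarcrf' -> body[9..17], body so far='a817af9zpmhzarcrf'
Chunk 4: stream[32..33]='0' size=0 (terminator). Final body='a817af9zpmhzarcrf' (17 bytes)
Body byte 5 = 'f'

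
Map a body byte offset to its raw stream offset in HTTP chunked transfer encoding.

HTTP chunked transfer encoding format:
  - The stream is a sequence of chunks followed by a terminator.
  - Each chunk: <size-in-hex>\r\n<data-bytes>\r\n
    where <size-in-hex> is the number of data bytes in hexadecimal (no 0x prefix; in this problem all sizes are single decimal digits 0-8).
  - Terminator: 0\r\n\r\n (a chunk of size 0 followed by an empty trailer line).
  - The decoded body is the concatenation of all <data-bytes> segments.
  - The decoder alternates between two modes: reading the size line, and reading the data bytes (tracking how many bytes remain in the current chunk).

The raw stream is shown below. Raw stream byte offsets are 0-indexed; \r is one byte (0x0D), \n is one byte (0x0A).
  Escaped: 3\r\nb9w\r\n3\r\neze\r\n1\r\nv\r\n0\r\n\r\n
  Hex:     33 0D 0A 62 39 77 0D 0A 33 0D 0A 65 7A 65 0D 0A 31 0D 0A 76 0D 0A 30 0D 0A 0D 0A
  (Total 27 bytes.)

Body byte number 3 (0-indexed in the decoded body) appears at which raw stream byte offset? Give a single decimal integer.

Answer: 11

Derivation:
Chunk 1: stream[0..1]='3' size=0x3=3, data at stream[3..6]='b9w' -> body[0..3], body so far='b9w'
Chunk 2: stream[8..9]='3' size=0x3=3, data at stream[11..14]='eze' -> body[3..6], body so far='b9weze'
Chunk 3: stream[16..17]='1' size=0x1=1, data at stream[19..20]='v' -> body[6..7], body so far='b9wezev'
Chunk 4: stream[22..23]='0' size=0 (terminator). Final body='b9wezev' (7 bytes)
Body byte 3 at stream offset 11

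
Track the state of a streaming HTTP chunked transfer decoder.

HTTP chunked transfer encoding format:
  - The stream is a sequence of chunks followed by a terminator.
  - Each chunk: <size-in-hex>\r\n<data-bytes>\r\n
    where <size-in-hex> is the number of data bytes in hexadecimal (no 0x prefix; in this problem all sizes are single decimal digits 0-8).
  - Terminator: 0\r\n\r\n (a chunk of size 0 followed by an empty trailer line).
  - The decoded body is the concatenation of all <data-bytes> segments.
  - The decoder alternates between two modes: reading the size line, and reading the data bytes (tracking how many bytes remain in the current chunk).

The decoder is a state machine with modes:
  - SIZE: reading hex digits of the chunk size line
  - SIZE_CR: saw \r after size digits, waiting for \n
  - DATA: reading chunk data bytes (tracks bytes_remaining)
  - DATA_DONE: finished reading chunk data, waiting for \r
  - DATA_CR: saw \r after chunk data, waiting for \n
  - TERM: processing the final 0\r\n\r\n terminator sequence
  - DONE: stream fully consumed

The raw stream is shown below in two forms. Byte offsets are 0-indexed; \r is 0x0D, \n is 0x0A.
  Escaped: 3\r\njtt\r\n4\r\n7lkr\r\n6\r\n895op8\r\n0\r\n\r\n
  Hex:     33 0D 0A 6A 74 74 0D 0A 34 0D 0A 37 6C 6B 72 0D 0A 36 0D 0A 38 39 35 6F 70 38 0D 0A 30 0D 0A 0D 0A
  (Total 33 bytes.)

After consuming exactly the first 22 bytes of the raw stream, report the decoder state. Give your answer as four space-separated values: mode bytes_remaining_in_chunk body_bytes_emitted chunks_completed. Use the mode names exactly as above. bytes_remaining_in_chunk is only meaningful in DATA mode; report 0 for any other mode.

Byte 0 = '3': mode=SIZE remaining=0 emitted=0 chunks_done=0
Byte 1 = 0x0D: mode=SIZE_CR remaining=0 emitted=0 chunks_done=0
Byte 2 = 0x0A: mode=DATA remaining=3 emitted=0 chunks_done=0
Byte 3 = 'j': mode=DATA remaining=2 emitted=1 chunks_done=0
Byte 4 = 't': mode=DATA remaining=1 emitted=2 chunks_done=0
Byte 5 = 't': mode=DATA_DONE remaining=0 emitted=3 chunks_done=0
Byte 6 = 0x0D: mode=DATA_CR remaining=0 emitted=3 chunks_done=0
Byte 7 = 0x0A: mode=SIZE remaining=0 emitted=3 chunks_done=1
Byte 8 = '4': mode=SIZE remaining=0 emitted=3 chunks_done=1
Byte 9 = 0x0D: mode=SIZE_CR remaining=0 emitted=3 chunks_done=1
Byte 10 = 0x0A: mode=DATA remaining=4 emitted=3 chunks_done=1
Byte 11 = '7': mode=DATA remaining=3 emitted=4 chunks_done=1
Byte 12 = 'l': mode=DATA remaining=2 emitted=5 chunks_done=1
Byte 13 = 'k': mode=DATA remaining=1 emitted=6 chunks_done=1
Byte 14 = 'r': mode=DATA_DONE remaining=0 emitted=7 chunks_done=1
Byte 15 = 0x0D: mode=DATA_CR remaining=0 emitted=7 chunks_done=1
Byte 16 = 0x0A: mode=SIZE remaining=0 emitted=7 chunks_done=2
Byte 17 = '6': mode=SIZE remaining=0 emitted=7 chunks_done=2
Byte 18 = 0x0D: mode=SIZE_CR remaining=0 emitted=7 chunks_done=2
Byte 19 = 0x0A: mode=DATA remaining=6 emitted=7 chunks_done=2
Byte 20 = '8': mode=DATA remaining=5 emitted=8 chunks_done=2
Byte 21 = '9': mode=DATA remaining=4 emitted=9 chunks_done=2

Answer: DATA 4 9 2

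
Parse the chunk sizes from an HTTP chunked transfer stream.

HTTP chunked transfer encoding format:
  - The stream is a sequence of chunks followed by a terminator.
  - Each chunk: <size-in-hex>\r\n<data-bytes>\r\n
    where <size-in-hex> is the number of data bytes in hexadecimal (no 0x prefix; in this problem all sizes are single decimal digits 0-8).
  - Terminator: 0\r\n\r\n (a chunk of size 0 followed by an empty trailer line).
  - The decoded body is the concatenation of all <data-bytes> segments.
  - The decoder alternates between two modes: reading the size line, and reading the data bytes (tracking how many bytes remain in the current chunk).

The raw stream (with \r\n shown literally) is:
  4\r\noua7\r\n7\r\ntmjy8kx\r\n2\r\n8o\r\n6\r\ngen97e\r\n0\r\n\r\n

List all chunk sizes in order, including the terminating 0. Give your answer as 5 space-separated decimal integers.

Answer: 4 7 2 6 0

Derivation:
Chunk 1: stream[0..1]='4' size=0x4=4, data at stream[3..7]='oua7' -> body[0..4], body so far='oua7'
Chunk 2: stream[9..10]='7' size=0x7=7, data at stream[12..19]='tmjy8kx' -> body[4..11], body so far='oua7tmjy8kx'
Chunk 3: stream[21..22]='2' size=0x2=2, data at stream[24..26]='8o' -> body[11..13], body so far='oua7tmjy8kx8o'
Chunk 4: stream[28..29]='6' size=0x6=6, data at stream[31..37]='gen97e' -> body[13..19], body so far='oua7tmjy8kx8ogen97e'
Chunk 5: stream[39..40]='0' size=0 (terminator). Final body='oua7tmjy8kx8ogen97e' (19 bytes)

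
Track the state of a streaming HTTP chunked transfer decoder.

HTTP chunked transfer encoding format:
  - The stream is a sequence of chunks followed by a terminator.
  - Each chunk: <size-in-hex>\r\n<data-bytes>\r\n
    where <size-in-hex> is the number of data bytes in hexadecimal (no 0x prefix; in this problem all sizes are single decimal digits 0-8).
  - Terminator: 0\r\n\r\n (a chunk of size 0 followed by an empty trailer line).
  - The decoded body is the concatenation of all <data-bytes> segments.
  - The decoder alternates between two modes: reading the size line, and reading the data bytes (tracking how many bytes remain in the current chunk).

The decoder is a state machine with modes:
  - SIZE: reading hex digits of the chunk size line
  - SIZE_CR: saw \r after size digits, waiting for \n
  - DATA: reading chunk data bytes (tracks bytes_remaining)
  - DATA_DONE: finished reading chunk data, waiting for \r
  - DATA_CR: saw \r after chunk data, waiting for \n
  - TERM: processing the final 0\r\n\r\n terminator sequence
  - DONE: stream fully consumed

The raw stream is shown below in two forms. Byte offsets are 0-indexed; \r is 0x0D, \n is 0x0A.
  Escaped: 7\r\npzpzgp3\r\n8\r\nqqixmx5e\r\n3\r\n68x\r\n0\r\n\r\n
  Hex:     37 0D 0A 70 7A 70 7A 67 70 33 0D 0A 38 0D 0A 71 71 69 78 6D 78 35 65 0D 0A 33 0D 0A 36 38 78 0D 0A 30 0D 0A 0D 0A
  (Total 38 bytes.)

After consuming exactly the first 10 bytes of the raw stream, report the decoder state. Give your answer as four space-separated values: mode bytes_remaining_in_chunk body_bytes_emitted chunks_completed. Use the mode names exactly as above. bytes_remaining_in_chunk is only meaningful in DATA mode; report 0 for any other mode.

Answer: DATA_DONE 0 7 0

Derivation:
Byte 0 = '7': mode=SIZE remaining=0 emitted=0 chunks_done=0
Byte 1 = 0x0D: mode=SIZE_CR remaining=0 emitted=0 chunks_done=0
Byte 2 = 0x0A: mode=DATA remaining=7 emitted=0 chunks_done=0
Byte 3 = 'p': mode=DATA remaining=6 emitted=1 chunks_done=0
Byte 4 = 'z': mode=DATA remaining=5 emitted=2 chunks_done=0
Byte 5 = 'p': mode=DATA remaining=4 emitted=3 chunks_done=0
Byte 6 = 'z': mode=DATA remaining=3 emitted=4 chunks_done=0
Byte 7 = 'g': mode=DATA remaining=2 emitted=5 chunks_done=0
Byte 8 = 'p': mode=DATA remaining=1 emitted=6 chunks_done=0
Byte 9 = '3': mode=DATA_DONE remaining=0 emitted=7 chunks_done=0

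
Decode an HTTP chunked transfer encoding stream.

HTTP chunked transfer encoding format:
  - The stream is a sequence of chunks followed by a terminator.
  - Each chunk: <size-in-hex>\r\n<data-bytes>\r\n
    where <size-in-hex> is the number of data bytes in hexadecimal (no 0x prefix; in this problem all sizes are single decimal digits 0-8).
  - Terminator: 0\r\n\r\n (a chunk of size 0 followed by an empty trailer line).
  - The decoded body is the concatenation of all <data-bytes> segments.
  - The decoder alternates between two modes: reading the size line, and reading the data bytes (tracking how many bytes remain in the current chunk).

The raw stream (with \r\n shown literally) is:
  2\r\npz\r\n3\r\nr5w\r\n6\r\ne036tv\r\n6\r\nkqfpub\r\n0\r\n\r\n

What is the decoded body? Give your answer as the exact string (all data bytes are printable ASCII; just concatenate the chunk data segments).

Answer: pzr5we036tvkqfpub

Derivation:
Chunk 1: stream[0..1]='2' size=0x2=2, data at stream[3..5]='pz' -> body[0..2], body so far='pz'
Chunk 2: stream[7..8]='3' size=0x3=3, data at stream[10..13]='r5w' -> body[2..5], body so far='pzr5w'
Chunk 3: stream[15..16]='6' size=0x6=6, data at stream[18..24]='e036tv' -> body[5..11], body so far='pzr5we036tv'
Chunk 4: stream[26..27]='6' size=0x6=6, data at stream[29..35]='kqfpub' -> body[11..17], body so far='pzr5we036tvkqfpub'
Chunk 5: stream[37..38]='0' size=0 (terminator). Final body='pzr5we036tvkqfpub' (17 bytes)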